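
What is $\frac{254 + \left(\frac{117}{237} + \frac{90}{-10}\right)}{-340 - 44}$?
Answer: $- \frac{9697}{15168} \approx -0.63931$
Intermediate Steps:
$\frac{254 + \left(\frac{117}{237} + \frac{90}{-10}\right)}{-340 - 44} = \frac{254 + \left(117 \cdot \frac{1}{237} + 90 \left(- \frac{1}{10}\right)\right)}{-384} = \left(254 + \left(\frac{39}{79} - 9\right)\right) \left(- \frac{1}{384}\right) = \left(254 - \frac{672}{79}\right) \left(- \frac{1}{384}\right) = \frac{19394}{79} \left(- \frac{1}{384}\right) = - \frac{9697}{15168}$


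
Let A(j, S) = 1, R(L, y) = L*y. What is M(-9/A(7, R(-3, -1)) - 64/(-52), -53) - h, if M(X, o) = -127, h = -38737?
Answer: 38610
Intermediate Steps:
M(-9/A(7, R(-3, -1)) - 64/(-52), -53) - h = -127 - 1*(-38737) = -127 + 38737 = 38610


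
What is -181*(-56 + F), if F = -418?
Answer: 85794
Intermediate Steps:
-181*(-56 + F) = -181*(-56 - 418) = -181*(-474) = 85794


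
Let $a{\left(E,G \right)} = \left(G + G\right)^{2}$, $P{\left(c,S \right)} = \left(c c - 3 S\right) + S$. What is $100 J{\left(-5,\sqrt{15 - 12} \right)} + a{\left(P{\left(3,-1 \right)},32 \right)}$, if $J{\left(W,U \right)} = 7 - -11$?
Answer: $5896$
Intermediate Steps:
$J{\left(W,U \right)} = 18$ ($J{\left(W,U \right)} = 7 + 11 = 18$)
$P{\left(c,S \right)} = c^{2} - 2 S$ ($P{\left(c,S \right)} = \left(c^{2} - 3 S\right) + S = c^{2} - 2 S$)
$a{\left(E,G \right)} = 4 G^{2}$ ($a{\left(E,G \right)} = \left(2 G\right)^{2} = 4 G^{2}$)
$100 J{\left(-5,\sqrt{15 - 12} \right)} + a{\left(P{\left(3,-1 \right)},32 \right)} = 100 \cdot 18 + 4 \cdot 32^{2} = 1800 + 4 \cdot 1024 = 1800 + 4096 = 5896$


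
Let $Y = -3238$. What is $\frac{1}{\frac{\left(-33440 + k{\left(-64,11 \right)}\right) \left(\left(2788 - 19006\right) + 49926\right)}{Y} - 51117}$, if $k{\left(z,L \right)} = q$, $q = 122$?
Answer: $\frac{1619}{478783149} \approx 3.3815 \cdot 10^{-6}$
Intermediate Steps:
$k{\left(z,L \right)} = 122$
$\frac{1}{\frac{\left(-33440 + k{\left(-64,11 \right)}\right) \left(\left(2788 - 19006\right) + 49926\right)}{Y} - 51117} = \frac{1}{\frac{\left(-33440 + 122\right) \left(\left(2788 - 19006\right) + 49926\right)}{-3238} - 51117} = \frac{1}{- 33318 \left(\left(2788 - 19006\right) + 49926\right) \left(- \frac{1}{3238}\right) - 51117} = \frac{1}{- 33318 \left(-16218 + 49926\right) \left(- \frac{1}{3238}\right) - 51117} = \frac{1}{\left(-33318\right) 33708 \left(- \frac{1}{3238}\right) - 51117} = \frac{1}{\left(-1123083144\right) \left(- \frac{1}{3238}\right) - 51117} = \frac{1}{\frac{561541572}{1619} - 51117} = \frac{1}{\frac{478783149}{1619}} = \frac{1619}{478783149}$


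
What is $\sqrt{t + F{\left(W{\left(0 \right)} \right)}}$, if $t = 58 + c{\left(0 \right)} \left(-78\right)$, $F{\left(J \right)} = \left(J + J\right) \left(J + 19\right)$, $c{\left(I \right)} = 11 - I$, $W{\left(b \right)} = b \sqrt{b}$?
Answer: $20 i \sqrt{2} \approx 28.284 i$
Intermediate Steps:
$W{\left(b \right)} = b^{\frac{3}{2}}$
$F{\left(J \right)} = 2 J \left(19 + J\right)$
$t = -800$ ($t = 58 + \left(11 - 0\right) \left(-78\right) = 58 + \left(11 + 0\right) \left(-78\right) = 58 + 11 \left(-78\right) = 58 - 858 = -800$)
$\sqrt{t + F{\left(W{\left(0 \right)} \right)}} = \sqrt{-800 + 2 \cdot 0^{\frac{3}{2}} \left(19 + 0^{\frac{3}{2}}\right)} = \sqrt{-800 + 2 \cdot 0 \left(19 + 0\right)} = \sqrt{-800 + 2 \cdot 0 \cdot 19} = \sqrt{-800 + 0} = \sqrt{-800} = 20 i \sqrt{2}$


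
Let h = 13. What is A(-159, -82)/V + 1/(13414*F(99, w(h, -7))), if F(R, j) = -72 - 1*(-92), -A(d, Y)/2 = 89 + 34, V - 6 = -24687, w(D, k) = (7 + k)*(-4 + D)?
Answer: 1158273/116165240 ≈ 0.0099709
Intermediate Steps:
w(D, k) = (-4 + D)*(7 + k)
V = -24681 (V = 6 - 24687 = -24681)
A(d, Y) = -246 (A(d, Y) = -2*(89 + 34) = -2*123 = -246)
F(R, j) = 20 (F(R, j) = -72 + 92 = 20)
A(-159, -82)/V + 1/(13414*F(99, w(h, -7))) = -246/(-24681) + 1/(13414*20) = -246*(-1/24681) + (1/13414)*(1/20) = 82/8227 + 1/268280 = 1158273/116165240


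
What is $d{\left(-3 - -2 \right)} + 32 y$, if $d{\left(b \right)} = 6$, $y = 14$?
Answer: $454$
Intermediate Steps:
$d{\left(-3 - -2 \right)} + 32 y = 6 + 32 \cdot 14 = 6 + 448 = 454$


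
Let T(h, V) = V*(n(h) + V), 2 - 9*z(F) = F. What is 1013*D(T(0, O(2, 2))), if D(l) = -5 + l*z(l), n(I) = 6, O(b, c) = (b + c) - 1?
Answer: -81040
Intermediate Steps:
O(b, c) = -1 + b + c
z(F) = 2/9 - F/9
T(h, V) = V*(6 + V)
D(l) = -5 + l*(2/9 - l/9)
1013*D(T(0, O(2, 2))) = 1013*(-5 - (-1 + 2 + 2)*(6 + (-1 + 2 + 2))*(-2 + (-1 + 2 + 2)*(6 + (-1 + 2 + 2)))/9) = 1013*(-5 - 3*(6 + 3)*(-2 + 3*(6 + 3))/9) = 1013*(-5 - 3*9*(-2 + 3*9)/9) = 1013*(-5 - ⅑*27*(-2 + 27)) = 1013*(-5 - ⅑*27*25) = 1013*(-5 - 75) = 1013*(-80) = -81040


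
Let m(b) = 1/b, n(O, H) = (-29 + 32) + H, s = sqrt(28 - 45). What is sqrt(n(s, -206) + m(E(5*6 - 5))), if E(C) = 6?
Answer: I*sqrt(7302)/6 ≈ 14.242*I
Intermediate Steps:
s = I*sqrt(17) (s = sqrt(-17) = I*sqrt(17) ≈ 4.1231*I)
n(O, H) = 3 + H
sqrt(n(s, -206) + m(E(5*6 - 5))) = sqrt((3 - 206) + 1/6) = sqrt(-203 + 1/6) = sqrt(-1217/6) = I*sqrt(7302)/6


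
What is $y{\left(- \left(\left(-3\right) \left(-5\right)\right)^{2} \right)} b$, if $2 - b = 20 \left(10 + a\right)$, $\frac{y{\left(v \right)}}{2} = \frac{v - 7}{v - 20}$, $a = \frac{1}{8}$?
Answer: $- \frac{93032}{245} \approx -379.72$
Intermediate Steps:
$a = \frac{1}{8} \approx 0.125$
$y{\left(v \right)} = \frac{2 \left(-7 + v\right)}{-20 + v}$ ($y{\left(v \right)} = 2 \frac{v - 7}{v - 20} = 2 \frac{-7 + v}{-20 + v} = \frac{2 \left(-7 + v\right)}{-20 + v}$)
$b = - \frac{401}{2}$ ($b = 2 - 20 \left(10 + \frac{1}{8}\right) = 2 - 20 \cdot \frac{81}{8} = 2 - \frac{405}{2} = - \frac{401}{2} \approx -200.5$)
$y{\left(- \left(\left(-3\right) \left(-5\right)\right)^{2} \right)} b = \frac{2 \left(-7 - \left(\left(-3\right) \left(-5\right)\right)^{2}\right)}{-20 - \left(\left(-3\right) \left(-5\right)\right)^{2}} \left(- \frac{401}{2}\right) = \frac{2 \left(-7 - 15^{2}\right)}{-20 - 15^{2}} \left(- \frac{401}{2}\right) = \frac{2 \left(-7 - 225\right)}{-20 - 225} \left(- \frac{401}{2}\right) = 2 \frac{1}{-245} \left(-232\right) \left(- \frac{401}{2}\right) = 2 \left(- \frac{1}{245}\right) \left(-232\right) \left(- \frac{401}{2}\right) = \frac{464}{245} \left(- \frac{401}{2}\right) = - \frac{93032}{245}$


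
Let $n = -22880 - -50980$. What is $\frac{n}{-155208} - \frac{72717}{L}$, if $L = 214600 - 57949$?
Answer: $- \frac{1307346103}{2026124034} \approx -0.64524$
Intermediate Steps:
$n = 28100$ ($n = -22880 + 50980 = 28100$)
$L = 156651$
$\frac{n}{-155208} - \frac{72717}{L} = \frac{28100}{-155208} - \frac{72717}{156651} = 28100 \left(- \frac{1}{155208}\right) - \frac{24239}{52217} = - \frac{7025}{38802} - \frac{24239}{52217} = - \frac{1307346103}{2026124034}$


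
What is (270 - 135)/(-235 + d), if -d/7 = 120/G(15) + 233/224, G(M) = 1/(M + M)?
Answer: -4320/814153 ≈ -0.0053061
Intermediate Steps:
G(M) = 1/(2*M)
d = -806633/32 (d = -7*(120/(((1/2)/15)) + 233/224) = -7*(120/(((1/2)*(1/15))) + 233*(1/224)) = -7*(120/(1/30) + 233/224) = -7*(120*30 + 233/224) = -7*(3600 + 233/224) = -7*806633/224 = -806633/32 ≈ -25207.)
(270 - 135)/(-235 + d) = (270 - 135)/(-235 - 806633/32) = 135/(-814153/32) = 135*(-32/814153) = -4320/814153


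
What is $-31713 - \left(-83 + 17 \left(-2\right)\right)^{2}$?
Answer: $-45402$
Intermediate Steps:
$-31713 - \left(-83 + 17 \left(-2\right)\right)^{2} = -31713 - \left(-83 - 34\right)^{2} = -31713 - \left(-117\right)^{2} = -31713 - 13689 = -45402$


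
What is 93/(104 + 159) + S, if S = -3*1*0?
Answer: 93/263 ≈ 0.35361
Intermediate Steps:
S = 0 (S = -3*0 = 0)
93/(104 + 159) + S = 93/(104 + 159) + 0 = 93/263 + 0 = 93/263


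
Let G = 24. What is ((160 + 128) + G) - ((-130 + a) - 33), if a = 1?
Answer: 474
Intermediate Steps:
((160 + 128) + G) - ((-130 + a) - 33) = ((160 + 128) + 24) - ((-130 + 1) - 33) = (288 + 24) - (-129 - 33) = 312 - 1*(-162) = 312 + 162 = 474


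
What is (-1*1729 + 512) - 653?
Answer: -1870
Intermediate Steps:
(-1*1729 + 512) - 653 = (-1729 + 512) - 653 = -1217 - 653 = -1870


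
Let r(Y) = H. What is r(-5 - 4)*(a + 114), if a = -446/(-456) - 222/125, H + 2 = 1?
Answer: -3226259/28500 ≈ -113.20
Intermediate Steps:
H = -1 (H = -2 + 1 = -1)
a = -22741/28500 (a = -446*(-1/456) - 222*1/125 = 223/228 - 222/125 = -22741/28500 ≈ -0.79793)
r(Y) = -1
r(-5 - 4)*(a + 114) = -(-22741/28500 + 114) = -1*3226259/28500 = -3226259/28500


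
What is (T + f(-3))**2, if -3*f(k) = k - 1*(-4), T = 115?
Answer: 118336/9 ≈ 13148.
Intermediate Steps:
f(k) = -4/3 - k/3 (f(k) = -(k - 1*(-4))/3 = -(k + 4)/3 = -(4 + k)/3 = -4/3 - k/3)
(T + f(-3))**2 = (115 + (-4/3 - 1/3*(-3)))**2 = (115 + (-4/3 + 1))**2 = (115 - 1/3)**2 = (344/3)**2 = 118336/9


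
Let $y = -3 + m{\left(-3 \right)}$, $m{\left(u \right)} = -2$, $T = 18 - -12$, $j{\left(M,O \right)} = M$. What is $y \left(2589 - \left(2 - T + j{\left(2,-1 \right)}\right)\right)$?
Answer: $-13075$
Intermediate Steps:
$T = 30$ ($T = 18 + 12 = 30$)
$y = -5$ ($y = -3 - 2 = -5$)
$y \left(2589 - \left(2 - T + j{\left(2,-1 \right)}\right)\right) = - 5 \left(2589 + \left(- (2 - -2) + 30\right)\right) = - 5 \left(2589 + \left(- (2 + 2) + 30\right)\right) = - 5 \left(2589 + \left(\left(-1\right) 4 + 30\right)\right) = - 5 \left(2589 + \left(-4 + 30\right)\right) = - 5 \left(2589 + 26\right) = \left(-5\right) 2615 = -13075$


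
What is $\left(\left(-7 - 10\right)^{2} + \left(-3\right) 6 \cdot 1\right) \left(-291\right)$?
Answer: $-78861$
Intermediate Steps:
$\left(\left(-7 - 10\right)^{2} + \left(-3\right) 6 \cdot 1\right) \left(-291\right) = \left(\left(-17\right)^{2} - 18\right) \left(-291\right) = \left(289 - 18\right) \left(-291\right) = 271 \left(-291\right) = -78861$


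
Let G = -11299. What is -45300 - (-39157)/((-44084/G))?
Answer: -1554570257/44084 ≈ -35264.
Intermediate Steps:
-45300 - (-39157)/((-44084/G)) = -45300 - (-39157)/((-44084/(-11299))) = -45300 - (-39157)/((-44084*(-1/11299))) = -45300 - (-39157)/44084/11299 = -45300 - (-39157)*11299/44084 = -45300 - 1*(-442434943/44084) = -45300 + 442434943/44084 = -1554570257/44084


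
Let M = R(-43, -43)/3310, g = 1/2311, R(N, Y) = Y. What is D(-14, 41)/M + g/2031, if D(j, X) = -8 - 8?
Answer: 248575227403/201826563 ≈ 1231.6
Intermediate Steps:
D(j, X) = -16
g = 1/2311 ≈ 0.00043271
M = -43/3310 ≈ -0.012991
D(-14, 41)/M + g/2031 = -16/(-43/3310) + (1/2311)/2031 = -16*(-3310/43) + (1/2311)*(1/2031) = 52960/43 + 1/4693641 = 248575227403/201826563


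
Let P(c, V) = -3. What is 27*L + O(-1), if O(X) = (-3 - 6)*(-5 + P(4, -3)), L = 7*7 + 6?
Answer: 1557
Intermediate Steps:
L = 55 (L = 49 + 6 = 55)
O(X) = 72 (O(X) = (-3 - 6)*(-5 - 3) = -9*(-8) = 72)
27*L + O(-1) = 27*55 + 72 = 1485 + 72 = 1557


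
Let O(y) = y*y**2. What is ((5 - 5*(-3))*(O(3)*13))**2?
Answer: 49280400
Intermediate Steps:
O(y) = y**3
((5 - 5*(-3))*(O(3)*13))**2 = ((5 - 5*(-3))*(3**3*13))**2 = ((5 + 15)*(27*13))**2 = (20*351)**2 = 7020**2 = 49280400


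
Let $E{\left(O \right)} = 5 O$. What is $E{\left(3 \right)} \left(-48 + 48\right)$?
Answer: $0$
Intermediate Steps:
$E{\left(3 \right)} \left(-48 + 48\right) = 5 \cdot 3 \left(-48 + 48\right) = 15 \cdot 0 = 0$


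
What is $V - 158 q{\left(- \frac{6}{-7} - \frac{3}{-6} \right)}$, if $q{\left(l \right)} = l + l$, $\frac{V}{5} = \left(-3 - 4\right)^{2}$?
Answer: $- \frac{1287}{7} \approx -183.86$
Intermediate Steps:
$V = 245$ ($V = 5 \left(-3 - 4\right)^{2} = 5 \left(-7\right)^{2} = 5 \cdot 49 = 245$)
$q{\left(l \right)} = 2 l$
$V - 158 q{\left(- \frac{6}{-7} - \frac{3}{-6} \right)} = 245 - 158 \cdot 2 \left(- \frac{6}{-7} - \frac{3}{-6}\right) = 245 - 158 \cdot 2 \left(\left(-6\right) \left(- \frac{1}{7}\right) - - \frac{1}{2}\right) = 245 - 158 \cdot 2 \left(\frac{6}{7} + \frac{1}{2}\right) = 245 - 158 \cdot 2 \cdot \frac{19}{14} = 245 - \frac{3002}{7} = - \frac{1287}{7}$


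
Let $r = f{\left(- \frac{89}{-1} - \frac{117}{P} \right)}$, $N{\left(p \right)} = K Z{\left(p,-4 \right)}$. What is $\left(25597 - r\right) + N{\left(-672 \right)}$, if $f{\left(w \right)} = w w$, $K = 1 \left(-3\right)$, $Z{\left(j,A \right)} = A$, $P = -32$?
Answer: $\frac{17432391}{1024} \approx 17024.0$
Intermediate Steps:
$K = -3$
$N{\left(p \right)} = 12$ ($N{\left(p \right)} = \left(-3\right) \left(-4\right) = 12$)
$f{\left(w \right)} = w^{2}$
$r = \frac{8791225}{1024}$ ($r = \left(- \frac{89}{-1} - \frac{117}{-32}\right)^{2} = \left(\left(-89\right) \left(-1\right) - - \frac{117}{32}\right)^{2} = \left(89 + \frac{117}{32}\right)^{2} = \left(\frac{2965}{32}\right)^{2} = \frac{8791225}{1024} \approx 8585.2$)
$\left(25597 - r\right) + N{\left(-672 \right)} = \left(25597 - \frac{8791225}{1024}\right) + 12 = \frac{17420103}{1024} + 12 = \frac{17432391}{1024}$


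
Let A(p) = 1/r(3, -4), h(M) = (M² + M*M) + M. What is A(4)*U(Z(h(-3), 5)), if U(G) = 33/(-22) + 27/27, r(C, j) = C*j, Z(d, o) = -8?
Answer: 1/24 ≈ 0.041667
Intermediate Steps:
h(M) = M + 2*M² (h(M) = (M² + M²) + M = 2*M² + M = M + 2*M²)
U(G) = -½ (U(G) = 33*(-1/22) + 27*(1/27) = -3/2 + 1 = -½)
A(p) = -1/12 (A(p) = 1/(3*(-4)) = 1/(-12) = -1/12)
A(4)*U(Z(h(-3), 5)) = -1/12*(-½) = 1/24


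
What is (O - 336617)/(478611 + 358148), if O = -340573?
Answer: -677190/836759 ≈ -0.80930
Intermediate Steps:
(O - 336617)/(478611 + 358148) = (-340573 - 336617)/(478611 + 358148) = -677190/836759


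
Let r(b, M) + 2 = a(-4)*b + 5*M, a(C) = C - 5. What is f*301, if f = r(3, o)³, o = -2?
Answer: -17855019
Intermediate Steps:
a(C) = -5 + C
r(b, M) = -2 - 9*b + 5*M (r(b, M) = -2 + ((-5 - 4)*b + 5*M) = -2 + (-9*b + 5*M) = -2 - 9*b + 5*M)
f = -59319 (f = (-2 - 9*3 + 5*(-2))³ = (-2 - 27 - 10)³ = (-39)³ = -59319)
f*301 = -59319*301 = -17855019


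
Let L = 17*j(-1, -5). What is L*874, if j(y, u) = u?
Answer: -74290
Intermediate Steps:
L = -85 (L = 17*(-5) = -85)
L*874 = -85*874 = -74290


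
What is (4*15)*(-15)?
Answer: -900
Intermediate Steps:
(4*15)*(-15) = 60*(-15) = -900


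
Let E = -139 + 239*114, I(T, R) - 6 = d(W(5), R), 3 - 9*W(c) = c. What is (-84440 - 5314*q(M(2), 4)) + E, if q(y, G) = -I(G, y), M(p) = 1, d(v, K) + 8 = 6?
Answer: -36077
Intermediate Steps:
W(c) = ⅓ - c/9
d(v, K) = -2 (d(v, K) = -8 + 6 = -2)
I(T, R) = 4 (I(T, R) = 6 - 2 = 4)
q(y, G) = -4 (q(y, G) = -1*4 = -4)
E = 27107 (E = -139 + 27246 = 27107)
(-84440 - 5314*q(M(2), 4)) + E = (-84440 - 5314*(-4)) + 27107 = (-84440 + 21256) + 27107 = -63184 + 27107 = -36077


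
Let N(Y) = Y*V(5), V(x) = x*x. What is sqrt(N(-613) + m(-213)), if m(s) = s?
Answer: I*sqrt(15538) ≈ 124.65*I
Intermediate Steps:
V(x) = x**2
N(Y) = 25*Y (N(Y) = Y*5**2 = Y*25 = 25*Y)
sqrt(N(-613) + m(-213)) = sqrt(25*(-613) - 213) = sqrt(-15325 - 213) = sqrt(-15538) = I*sqrt(15538)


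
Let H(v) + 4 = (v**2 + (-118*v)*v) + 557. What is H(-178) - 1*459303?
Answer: -4165778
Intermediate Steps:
H(v) = 553 - 117*v**2 (H(v) = -4 + ((v**2 + (-118*v)*v) + 557) = -4 + ((v**2 - 118*v**2) + 557) = -4 + (-117*v**2 + 557) = -4 + (557 - 117*v**2) = 553 - 117*v**2)
H(-178) - 1*459303 = (553 - 117*(-178)**2) - 1*459303 = (553 - 117*31684) - 459303 = (553 - 3707028) - 459303 = -3706475 - 459303 = -4165778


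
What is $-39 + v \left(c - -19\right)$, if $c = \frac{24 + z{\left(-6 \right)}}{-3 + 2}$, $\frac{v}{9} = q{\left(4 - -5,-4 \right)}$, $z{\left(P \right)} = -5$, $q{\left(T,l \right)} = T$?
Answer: $-39$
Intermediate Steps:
$v = 81$ ($v = 9 \left(4 - -5\right) = 9 \left(4 + 5\right) = 9 \cdot 9 = 81$)
$c = -19$ ($c = \frac{24 - 5}{-3 + 2} = \frac{19}{-1} = 19 \left(-1\right) = -19$)
$-39 + v \left(c - -19\right) = -39 + 81 \left(-19 - -19\right) = -39 + 81 \left(-19 + 19\right) = -39 + 81 \cdot 0 = -39 + 0 = -39$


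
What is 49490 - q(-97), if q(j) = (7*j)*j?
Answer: -16373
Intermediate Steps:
q(j) = 7*j²
49490 - q(-97) = 49490 - 7*(-97)² = 49490 - 7*9409 = 49490 - 1*65863 = 49490 - 65863 = -16373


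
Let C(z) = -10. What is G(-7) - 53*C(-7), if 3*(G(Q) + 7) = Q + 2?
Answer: 1564/3 ≈ 521.33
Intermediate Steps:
G(Q) = -19/3 + Q/3 (G(Q) = -7 + (Q + 2)/3 = -7 + (2 + Q)/3 = -7 + (⅔ + Q/3) = -19/3 + Q/3)
G(-7) - 53*C(-7) = (-19/3 + (⅓)*(-7)) - 53*(-10) = (-19/3 - 7/3) + 530 = -26/3 + 530 = 1564/3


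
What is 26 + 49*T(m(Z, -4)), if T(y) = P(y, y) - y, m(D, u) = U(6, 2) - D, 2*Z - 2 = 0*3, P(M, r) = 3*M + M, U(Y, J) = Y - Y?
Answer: -121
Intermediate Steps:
U(Y, J) = 0
P(M, r) = 4*M
Z = 1 (Z = 1 + (0*3)/2 = 1 + (½)*0 = 1 + 0 = 1)
m(D, u) = -D (m(D, u) = 0 - D = -D)
T(y) = 3*y (T(y) = 4*y - y = 3*y)
26 + 49*T(m(Z, -4)) = 26 + 49*(3*(-1*1)) = 26 + 49*(3*(-1)) = 26 + 49*(-3) = 26 - 147 = -121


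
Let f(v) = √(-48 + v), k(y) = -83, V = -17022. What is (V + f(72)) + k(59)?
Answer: -17105 + 2*√6 ≈ -17100.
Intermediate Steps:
(V + f(72)) + k(59) = (-17022 + √(-48 + 72)) - 83 = (-17022 + √24) - 83 = (-17022 + 2*√6) - 83 = -17105 + 2*√6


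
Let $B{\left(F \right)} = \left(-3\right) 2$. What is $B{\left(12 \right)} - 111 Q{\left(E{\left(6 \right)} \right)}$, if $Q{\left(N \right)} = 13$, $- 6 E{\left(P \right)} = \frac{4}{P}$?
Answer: $-1449$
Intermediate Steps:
$B{\left(F \right)} = -6$
$E{\left(P \right)} = - \frac{2}{3 P}$ ($E{\left(P \right)} = - \frac{4 \frac{1}{P}}{6} = - \frac{2}{3 P}$)
$B{\left(12 \right)} - 111 Q{\left(E{\left(6 \right)} \right)} = -6 - 1443 = -1449$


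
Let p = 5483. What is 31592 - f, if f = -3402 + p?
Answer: 29511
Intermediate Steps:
f = 2081 (f = -3402 + 5483 = 2081)
31592 - f = 31592 - 1*2081 = 31592 - 2081 = 29511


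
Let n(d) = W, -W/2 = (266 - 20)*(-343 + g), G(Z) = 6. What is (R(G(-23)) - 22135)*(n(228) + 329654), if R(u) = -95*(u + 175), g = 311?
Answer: -13584503340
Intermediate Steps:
W = 15744 (W = -2*(266 - 20)*(-343 + 311) = -492*(-32) = -2*(-7872) = 15744)
n(d) = 15744
R(u) = -16625 - 95*u (R(u) = -95*(175 + u) = -16625 - 95*u)
(R(G(-23)) - 22135)*(n(228) + 329654) = ((-16625 - 95*6) - 22135)*(15744 + 329654) = ((-16625 - 570) - 22135)*345398 = (-17195 - 22135)*345398 = -39330*345398 = -13584503340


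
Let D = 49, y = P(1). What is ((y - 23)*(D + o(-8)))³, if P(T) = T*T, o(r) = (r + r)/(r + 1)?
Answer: -492664634792/343 ≈ -1.4363e+9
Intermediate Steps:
o(r) = 2*r/(1 + r) (o(r) = (2*r)/(1 + r) = 2*r/(1 + r))
P(T) = T²
y = 1 (y = 1² = 1)
((y - 23)*(D + o(-8)))³ = ((1 - 23)*(49 + 2*(-8)/(1 - 8)))³ = (-22*(49 + 2*(-8)/(-7)))³ = (-22*(49 + 2*(-8)*(-⅐)))³ = (-22*(49 + 16/7))³ = (-22*359/7)³ = (-7898/7)³ = -492664634792/343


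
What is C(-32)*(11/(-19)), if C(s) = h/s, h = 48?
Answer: 33/38 ≈ 0.86842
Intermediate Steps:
C(s) = 48/s
C(-32)*(11/(-19)) = (48/(-32))*(11/(-19)) = (48*(-1/32))*(11*(-1/19)) = -3/2*(-11/19) = 33/38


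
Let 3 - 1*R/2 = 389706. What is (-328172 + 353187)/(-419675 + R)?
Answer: -25015/1199081 ≈ -0.020862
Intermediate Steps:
R = -779406 (R = 6 - 2*389706 = 6 - 779412 = -779406)
(-328172 + 353187)/(-419675 + R) = (-328172 + 353187)/(-419675 - 779406) = 25015/(-1199081) = 25015*(-1/1199081) = -25015/1199081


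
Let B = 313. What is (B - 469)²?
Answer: 24336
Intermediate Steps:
(B - 469)² = (313 - 469)² = (-156)² = 24336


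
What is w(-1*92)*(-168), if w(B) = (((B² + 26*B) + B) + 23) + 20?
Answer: -1011864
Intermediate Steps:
w(B) = 43 + B² + 27*B (w(B) = ((B² + 27*B) + 23) + 20 = (23 + B² + 27*B) + 20 = 43 + B² + 27*B)
w(-1*92)*(-168) = (43 + (-1*92)² + 27*(-1*92))*(-168) = (43 + (-92)² + 27*(-92))*(-168) = (43 + 8464 - 2484)*(-168) = 6023*(-168) = -1011864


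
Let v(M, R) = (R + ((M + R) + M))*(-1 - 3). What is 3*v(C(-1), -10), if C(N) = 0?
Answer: 240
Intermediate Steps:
v(M, R) = -8*M - 8*R (v(M, R) = (R + (R + 2*M))*(-4) = (2*M + 2*R)*(-4) = -8*M - 8*R)
3*v(C(-1), -10) = 3*(-8*0 - 8*(-10)) = 3*(0 + 80) = 3*80 = 240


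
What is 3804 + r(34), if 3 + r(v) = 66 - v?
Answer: 3833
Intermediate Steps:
r(v) = 63 - v (r(v) = -3 + (66 - v) = 63 - v)
3804 + r(34) = 3804 + (63 - 1*34) = 3804 + (63 - 34) = 3804 + 29 = 3833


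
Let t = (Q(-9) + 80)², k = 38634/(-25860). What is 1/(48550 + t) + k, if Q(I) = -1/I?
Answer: -28668596539/19189805210 ≈ -1.4939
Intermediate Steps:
k = -6439/4310 (k = 38634*(-1/25860) = -6439/4310 ≈ -1.4940)
t = 519841/81 (t = (-1/(-9) + 80)² = (-1*(-⅑) + 80)² = (⅑ + 80)² = (721/9)² = 519841/81 ≈ 6417.8)
1/(48550 + t) + k = 1/(48550 + 519841/81) - 6439/4310 = 1/(4452391/81) - 6439/4310 = 81/4452391 - 6439/4310 = -28668596539/19189805210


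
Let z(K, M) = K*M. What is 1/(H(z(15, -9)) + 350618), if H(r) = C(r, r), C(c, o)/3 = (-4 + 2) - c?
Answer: 1/351017 ≈ 2.8489e-6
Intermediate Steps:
C(c, o) = -6 - 3*c (C(c, o) = 3*((-4 + 2) - c) = 3*(-2 - c) = -6 - 3*c)
H(r) = -6 - 3*r
1/(H(z(15, -9)) + 350618) = 1/((-6 - 45*(-9)) + 350618) = 1/((-6 - 3*(-135)) + 350618) = 1/((-6 + 405) + 350618) = 1/(399 + 350618) = 1/351017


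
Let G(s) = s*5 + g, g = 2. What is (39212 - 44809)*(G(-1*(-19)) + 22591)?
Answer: -126984736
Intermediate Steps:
G(s) = 2 + 5*s (G(s) = s*5 + 2 = 5*s + 2 = 2 + 5*s)
(39212 - 44809)*(G(-1*(-19)) + 22591) = (39212 - 44809)*((2 + 5*(-1*(-19))) + 22591) = -5597*((2 + 5*19) + 22591) = -5597*((2 + 95) + 22591) = -5597*(97 + 22591) = -5597*22688 = -126984736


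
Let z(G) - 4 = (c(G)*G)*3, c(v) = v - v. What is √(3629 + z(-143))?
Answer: √3633 ≈ 60.274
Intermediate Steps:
c(v) = 0
z(G) = 4 (z(G) = 4 + (0*G)*3 = 4 + 0*3 = 4 + 0 = 4)
√(3629 + z(-143)) = √(3629 + 4) = √3633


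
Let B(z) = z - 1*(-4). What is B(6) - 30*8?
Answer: -230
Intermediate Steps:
B(z) = 4 + z (B(z) = z + 4 = 4 + z)
B(6) - 30*8 = (4 + 6) - 30*8 = 10 - 240 = -230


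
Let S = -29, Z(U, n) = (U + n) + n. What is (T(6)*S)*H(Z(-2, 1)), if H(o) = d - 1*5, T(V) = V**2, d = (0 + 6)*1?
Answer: -1044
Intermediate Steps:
Z(U, n) = U + 2*n
d = 6 (d = 6*1 = 6)
H(o) = 1 (H(o) = 6 - 1*5 = 6 - 5 = 1)
(T(6)*S)*H(Z(-2, 1)) = (6**2*(-29))*1 = (36*(-29))*1 = -1044*1 = -1044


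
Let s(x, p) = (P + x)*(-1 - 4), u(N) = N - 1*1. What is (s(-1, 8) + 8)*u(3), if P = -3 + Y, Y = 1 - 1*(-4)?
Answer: 6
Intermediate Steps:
Y = 5 (Y = 1 + 4 = 5)
u(N) = -1 + N (u(N) = N - 1 = -1 + N)
P = 2 (P = -3 + 5 = 2)
s(x, p) = -10 - 5*x (s(x, p) = (2 + x)*(-1 - 4) = (2 + x)*(-5) = -10 - 5*x)
(s(-1, 8) + 8)*u(3) = ((-10 - 5*(-1)) + 8)*(-1 + 3) = ((-10 + 5) + 8)*2 = (-5 + 8)*2 = 3*2 = 6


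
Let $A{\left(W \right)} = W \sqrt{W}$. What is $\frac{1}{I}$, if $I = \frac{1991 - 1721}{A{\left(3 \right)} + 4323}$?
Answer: $\frac{1441}{90} + \frac{\sqrt{3}}{90} \approx 16.03$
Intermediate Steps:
$A{\left(W \right)} = W^{\frac{3}{2}}$
$I = \frac{270}{4323 + 3 \sqrt{3}}$ ($I = \frac{1991 - 1721}{3^{\frac{3}{2}} + 4323} = \frac{270}{3 \sqrt{3} + 4323} = \frac{270}{4323 + 3 \sqrt{3}} \approx 0.062382$)
$\frac{1}{I} = \frac{1}{\frac{64845}{1038239} - \frac{45 \sqrt{3}}{1038239}}$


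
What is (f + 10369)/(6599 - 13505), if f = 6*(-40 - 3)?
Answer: -10111/6906 ≈ -1.4641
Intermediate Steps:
f = -258 (f = 6*(-43) = -258)
(f + 10369)/(6599 - 13505) = (-258 + 10369)/(6599 - 13505) = 10111/(-6906) = 10111*(-1/6906) = -10111/6906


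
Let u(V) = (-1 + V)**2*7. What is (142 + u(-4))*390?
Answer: 123630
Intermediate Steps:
u(V) = 7*(-1 + V)**2
(142 + u(-4))*390 = (142 + 7*(-1 - 4)**2)*390 = (142 + 7*(-5)**2)*390 = (142 + 7*25)*390 = (142 + 175)*390 = 317*390 = 123630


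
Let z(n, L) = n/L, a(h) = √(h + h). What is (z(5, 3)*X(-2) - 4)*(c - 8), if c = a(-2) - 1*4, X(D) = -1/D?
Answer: 38 - 19*I/3 ≈ 38.0 - 6.3333*I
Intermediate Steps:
a(h) = √2*√h (a(h) = √(2*h) = √2*√h)
c = -4 + 2*I (c = √2*√(-2) - 1*4 = √2*(I*√2) - 4 = 2*I - 4 = -4 + 2*I ≈ -4.0 + 2.0*I)
(z(5, 3)*X(-2) - 4)*(c - 8) = ((5/3)*(-1/(-2)) - 4)*((-4 + 2*I) - 8) = ((5*(⅓))*(-1*(-½)) - 4)*(-12 + 2*I) = ((5/3)*(½) - 4)*(-12 + 2*I) = (⅚ - 4)*(-12 + 2*I) = -19*(-12 + 2*I)/6 = 38 - 19*I/3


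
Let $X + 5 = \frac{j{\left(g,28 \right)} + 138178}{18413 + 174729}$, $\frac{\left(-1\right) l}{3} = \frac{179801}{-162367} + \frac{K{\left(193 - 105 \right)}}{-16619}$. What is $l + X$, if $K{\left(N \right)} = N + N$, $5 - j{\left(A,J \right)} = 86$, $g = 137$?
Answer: $- \frac{485263748619963}{521169963947566} \approx -0.9311$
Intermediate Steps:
$j{\left(A,J \right)} = -81$ ($j{\left(A,J \right)} = 5 - 86 = -81$)
$K{\left(N \right)} = 2 N$
$l = \frac{9050068233}{2698377173}$ ($l = - 3 \left(\frac{179801}{-162367} + \frac{2 \left(193 - 105\right)}{-16619}\right) = - 3 \left(179801 \left(- \frac{1}{162367}\right) + 2 \left(193 - 105\right) \left(- \frac{1}{16619}\right)\right) = - 3 \left(- \frac{179801}{162367} + 2 \cdot 88 \left(- \frac{1}{16619}\right)\right) = - 3 \left(- \frac{179801}{162367} + 176 \left(- \frac{1}{16619}\right)\right) = - 3 \left(- \frac{179801}{162367} - \frac{176}{16619}\right) = \left(-3\right) \left(- \frac{3016689411}{2698377173}\right) = \frac{9050068233}{2698377173} \approx 3.3539$)
$X = - \frac{827613}{193142}$ ($X = -5 + \frac{-81 + 138178}{18413 + 174729} = -5 + \frac{138097}{193142} = - \frac{827613}{193142} \approx -4.285$)
$l + X = \frac{9050068233}{2698377173} - \frac{827613}{193142} = - \frac{485263748619963}{521169963947566}$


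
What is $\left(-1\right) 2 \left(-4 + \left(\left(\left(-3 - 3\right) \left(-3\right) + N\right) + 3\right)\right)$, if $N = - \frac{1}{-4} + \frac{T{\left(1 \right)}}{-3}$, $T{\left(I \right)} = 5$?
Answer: $- \frac{187}{6} \approx -31.167$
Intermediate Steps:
$N = - \frac{17}{12}$ ($N = - \frac{1}{-4} + \frac{5}{-3} = \left(-1\right) \left(- \frac{1}{4}\right) + 5 \left(- \frac{1}{3}\right) = \frac{1}{4} - \frac{5}{3} = - \frac{17}{12} \approx -1.4167$)
$\left(-1\right) 2 \left(-4 + \left(\left(\left(-3 - 3\right) \left(-3\right) + N\right) + 3\right)\right) = \left(-1\right) 2 \left(-4 - \left(- \frac{19}{12} - \left(-3 - 3\right) \left(-3\right)\right)\right) = - 2 \left(-4 + \left(\left(\left(-6\right) \left(-3\right) - \frac{17}{12}\right) + 3\right)\right) = - 2 \left(-4 + \left(\left(18 - \frac{17}{12}\right) + 3\right)\right) = - 2 \left(-4 + \left(\frac{199}{12} + 3\right)\right) = - 2 \left(-4 + \frac{235}{12}\right) = \left(-2\right) \frac{187}{12} = - \frac{187}{6}$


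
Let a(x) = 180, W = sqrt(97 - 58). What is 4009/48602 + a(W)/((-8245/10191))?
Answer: -938120869/4218142 ≈ -222.40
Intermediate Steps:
W = sqrt(39) ≈ 6.2450
4009/48602 + a(W)/((-8245/10191)) = 4009/48602 + 180/((-8245/10191)) = 4009*(1/48602) + 180/((-8245*1/10191)) = 211/2558 + 180/(-8245/10191) = 211/2558 + 180*(-10191/8245) = 211/2558 - 366876/1649 = -938120869/4218142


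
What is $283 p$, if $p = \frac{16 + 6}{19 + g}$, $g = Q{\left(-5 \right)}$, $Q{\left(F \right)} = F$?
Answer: $\frac{3113}{7} \approx 444.71$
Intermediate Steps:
$g = -5$
$p = \frac{11}{7}$ ($p = \frac{16 + 6}{19 - 5} = \frac{22}{14} = 22 \cdot \frac{1}{14} = \frac{11}{7} \approx 1.5714$)
$283 p = 283 \cdot \frac{11}{7} = \frac{3113}{7}$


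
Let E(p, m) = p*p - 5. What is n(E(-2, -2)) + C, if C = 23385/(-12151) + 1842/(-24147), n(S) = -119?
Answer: -11834291060/97803399 ≈ -121.00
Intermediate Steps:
E(p, m) = -5 + p² (E(p, m) = p² - 5 = -5 + p²)
C = -195686579/97803399 (C = 23385*(-1/12151) + 1842*(-1/24147) = -23385/12151 - 614/8049 = -195686579/97803399 ≈ -2.0008)
n(E(-2, -2)) + C = -119 - 195686579/97803399 = -11834291060/97803399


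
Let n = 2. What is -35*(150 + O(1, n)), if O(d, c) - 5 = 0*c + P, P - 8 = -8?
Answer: -5425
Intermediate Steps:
P = 0 (P = 8 - 8 = 0)
O(d, c) = 5 (O(d, c) = 5 + (0*c + 0) = 5 + (0 + 0) = 5 + 0 = 5)
-35*(150 + O(1, n)) = -35*(150 + 5) = -35*155 = -5425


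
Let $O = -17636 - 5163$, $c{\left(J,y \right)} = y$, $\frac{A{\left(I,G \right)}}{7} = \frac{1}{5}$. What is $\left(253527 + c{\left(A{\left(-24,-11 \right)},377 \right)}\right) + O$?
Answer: $231105$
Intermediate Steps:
$A{\left(I,G \right)} = \frac{7}{5}$
$O = -22799$
$\left(253527 + c{\left(A{\left(-24,-11 \right)},377 \right)}\right) + O = \left(253527 + 377\right) - 22799 = 253904 - 22799 = 231105$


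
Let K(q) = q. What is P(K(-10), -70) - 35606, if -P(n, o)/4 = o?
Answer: -35326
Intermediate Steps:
P(n, o) = -4*o
P(K(-10), -70) - 35606 = -4*(-70) - 35606 = 280 - 35606 = -35326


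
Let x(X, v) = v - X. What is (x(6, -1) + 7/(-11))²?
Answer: 7056/121 ≈ 58.314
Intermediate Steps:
(x(6, -1) + 7/(-11))² = ((-1 - 1*6) + 7/(-11))² = ((-1 - 6) + 7*(-1/11))² = (-7 - 7/11)² = (-84/11)² = 7056/121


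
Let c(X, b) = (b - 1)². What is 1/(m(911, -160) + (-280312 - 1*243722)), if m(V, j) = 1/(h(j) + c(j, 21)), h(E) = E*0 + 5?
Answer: -405/212233769 ≈ -1.9083e-6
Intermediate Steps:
c(X, b) = (-1 + b)²
h(E) = 5 (h(E) = 0 + 5 = 5)
m(V, j) = 1/405 (m(V, j) = 1/(5 + (-1 + 21)²) = 1/(5 + 20²) = 1/(5 + 400) = 1/405)
1/(m(911, -160) + (-280312 - 1*243722)) = 1/(1/405 + (-280312 - 1*243722)) = 1/(1/405 + (-280312 - 243722)) = 1/(1/405 - 524034) = 1/(-212233769/405) = -405/212233769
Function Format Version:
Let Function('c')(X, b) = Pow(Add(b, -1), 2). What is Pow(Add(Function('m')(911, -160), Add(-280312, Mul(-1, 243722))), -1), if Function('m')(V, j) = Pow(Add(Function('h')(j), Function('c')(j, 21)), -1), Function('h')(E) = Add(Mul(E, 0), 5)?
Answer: Rational(-405, 212233769) ≈ -1.9083e-6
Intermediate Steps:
Function('c')(X, b) = Pow(Add(-1, b), 2)
Function('h')(E) = 5 (Function('h')(E) = Add(0, 5) = 5)
Function('m')(V, j) = Rational(1, 405) (Function('m')(V, j) = Pow(Add(5, Pow(Add(-1, 21), 2)), -1) = Pow(Add(5, Pow(20, 2)), -1) = Pow(Add(5, 400), -1) = Pow(405, -1) = Rational(1, 405))
Pow(Add(Function('m')(911, -160), Add(-280312, Mul(-1, 243722))), -1) = Pow(Add(Rational(1, 405), Add(-280312, Mul(-1, 243722))), -1) = Pow(Add(Rational(1, 405), Add(-280312, -243722)), -1) = Pow(Add(Rational(1, 405), -524034), -1) = Pow(Rational(-212233769, 405), -1) = Rational(-405, 212233769)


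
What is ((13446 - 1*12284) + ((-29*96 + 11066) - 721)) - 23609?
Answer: -14886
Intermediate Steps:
((13446 - 1*12284) + ((-29*96 + 11066) - 721)) - 23609 = ((13446 - 12284) + ((-2784 + 11066) - 721)) - 23609 = (1162 + (8282 - 721)) - 23609 = (1162 + 7561) - 23609 = 8723 - 23609 = -14886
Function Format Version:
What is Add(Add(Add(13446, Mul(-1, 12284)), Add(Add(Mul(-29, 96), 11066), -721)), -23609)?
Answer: -14886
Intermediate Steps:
Add(Add(Add(13446, Mul(-1, 12284)), Add(Add(Mul(-29, 96), 11066), -721)), -23609) = Add(Add(Add(13446, -12284), Add(Add(-2784, 11066), -721)), -23609) = Add(Add(1162, Add(8282, -721)), -23609) = Add(Add(1162, 7561), -23609) = Add(8723, -23609) = -14886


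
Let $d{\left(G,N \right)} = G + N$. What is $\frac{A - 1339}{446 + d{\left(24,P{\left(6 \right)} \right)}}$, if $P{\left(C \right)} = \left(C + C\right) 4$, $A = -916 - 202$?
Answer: $- \frac{351}{74} \approx -4.7432$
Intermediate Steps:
$A = -1118$
$P{\left(C \right)} = 8 C$ ($P{\left(C \right)} = 2 C 4 = 8 C$)
$\frac{A - 1339}{446 + d{\left(24,P{\left(6 \right)} \right)}} = \frac{-1118 - 1339}{446 + \left(24 + 8 \cdot 6\right)} = - \frac{2457}{446 + \left(24 + 48\right)} = - \frac{2457}{446 + 72} = - \frac{2457}{518} = \left(-2457\right) \frac{1}{518} = - \frac{351}{74}$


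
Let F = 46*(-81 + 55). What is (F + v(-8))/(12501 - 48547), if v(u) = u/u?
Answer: 1195/36046 ≈ 0.033152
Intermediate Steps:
v(u) = 1
F = -1196 (F = 46*(-26) = -1196)
(F + v(-8))/(12501 - 48547) = (-1196 + 1)/(12501 - 48547) = -1195/(-36046) = -1195*(-1/36046) = 1195/36046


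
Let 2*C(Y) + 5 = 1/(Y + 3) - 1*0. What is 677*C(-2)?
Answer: -1354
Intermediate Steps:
C(Y) = -5/2 + 1/(2*(3 + Y)) (C(Y) = -5/2 + (1/(Y + 3) - 1*0)/2 = -5/2 + (1/(3 + Y) + 0)/2 = -5/2 + 1/(2*(3 + Y)))
677*C(-2) = 677*((-14 - 5*(-2))/(2*(3 - 2))) = 677*((½)*(-14 + 10)/1) = 677*((½)*1*(-4)) = 677*(-2) = -1354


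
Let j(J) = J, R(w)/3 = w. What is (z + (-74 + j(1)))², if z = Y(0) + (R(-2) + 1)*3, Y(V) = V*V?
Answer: 7744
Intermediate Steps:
R(w) = 3*w
Y(V) = V²
z = -15 (z = 0² + (3*(-2) + 1)*3 = 0 + (-6 + 1)*3 = 0 - 5*3 = 0 - 15 = -15)
(z + (-74 + j(1)))² = (-15 + (-74 + 1))² = (-15 - 73)² = (-88)² = 7744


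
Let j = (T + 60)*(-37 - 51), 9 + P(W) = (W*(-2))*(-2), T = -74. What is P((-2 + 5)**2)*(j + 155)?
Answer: 37449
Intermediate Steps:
P(W) = -9 + 4*W (P(W) = -9 + (W*(-2))*(-2) = -9 - 2*W*(-2) = -9 + 4*W)
j = 1232 (j = (-74 + 60)*(-37 - 51) = -14*(-88) = 1232)
P((-2 + 5)**2)*(j + 155) = (-9 + 4*(-2 + 5)**2)*(1232 + 155) = (-9 + 4*3**2)*1387 = (-9 + 4*9)*1387 = (-9 + 36)*1387 = 27*1387 = 37449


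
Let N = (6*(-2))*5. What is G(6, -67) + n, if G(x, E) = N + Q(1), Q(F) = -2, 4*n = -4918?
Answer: -2583/2 ≈ -1291.5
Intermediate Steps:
n = -2459/2 (n = (1/4)*(-4918) = -2459/2 ≈ -1229.5)
N = -60 (N = -12*5 = -60)
G(x, E) = -62 (G(x, E) = -60 - 2 = -62)
G(6, -67) + n = -62 - 2459/2 = -2583/2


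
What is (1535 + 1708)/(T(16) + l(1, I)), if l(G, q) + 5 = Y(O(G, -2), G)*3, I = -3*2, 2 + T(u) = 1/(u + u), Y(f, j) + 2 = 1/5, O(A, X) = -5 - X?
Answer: -518880/1979 ≈ -262.19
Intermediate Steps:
Y(f, j) = -9/5 (Y(f, j) = -2 + 1/5 = -9/5)
T(u) = -2 + 1/(2*u) (T(u) = -2 + 1/(u + u) = -2 + 1/(2*u))
I = -6
l(G, q) = -52/5 (l(G, q) = -5 - 9/5*3 = -5 - 27/5 = -52/5)
(1535 + 1708)/(T(16) + l(1, I)) = (1535 + 1708)/((-2 + (1/2)/16) - 52/5) = 3243/((-2 + (1/2)*(1/16)) - 52/5) = 3243/((-2 + 1/32) - 52/5) = 3243/(-63/32 - 52/5) = 3243/(-1979/160) = 3243*(-160/1979) = -518880/1979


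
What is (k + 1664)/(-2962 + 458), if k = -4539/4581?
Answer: -2539415/3823608 ≈ -0.66414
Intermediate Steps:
k = -1513/1527 (k = -4539*1/4581 = -1513/1527 ≈ -0.99083)
(k + 1664)/(-2962 + 458) = (-1513/1527 + 1664)/(-2962 + 458) = (2539415/1527)/(-2504) = (2539415/1527)*(-1/2504) = -2539415/3823608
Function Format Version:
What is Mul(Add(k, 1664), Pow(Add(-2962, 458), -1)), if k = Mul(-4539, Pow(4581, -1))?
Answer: Rational(-2539415, 3823608) ≈ -0.66414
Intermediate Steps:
k = Rational(-1513, 1527) (k = Mul(-4539, Rational(1, 4581)) = Rational(-1513, 1527) ≈ -0.99083)
Mul(Add(k, 1664), Pow(Add(-2962, 458), -1)) = Mul(Add(Rational(-1513, 1527), 1664), Pow(Add(-2962, 458), -1)) = Mul(Rational(2539415, 1527), Pow(-2504, -1)) = Mul(Rational(2539415, 1527), Rational(-1, 2504)) = Rational(-2539415, 3823608)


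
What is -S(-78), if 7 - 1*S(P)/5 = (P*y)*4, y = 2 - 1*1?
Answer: -1595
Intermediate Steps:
y = 1 (y = 2 - 1 = 1)
S(P) = 35 - 20*P (S(P) = 35 - 5*P*1*4 = 35 - 5*P*4 = 35 - 20*P)
-S(-78) = -(35 - 20*(-78)) = -(35 + 1560) = -1*1595 = -1595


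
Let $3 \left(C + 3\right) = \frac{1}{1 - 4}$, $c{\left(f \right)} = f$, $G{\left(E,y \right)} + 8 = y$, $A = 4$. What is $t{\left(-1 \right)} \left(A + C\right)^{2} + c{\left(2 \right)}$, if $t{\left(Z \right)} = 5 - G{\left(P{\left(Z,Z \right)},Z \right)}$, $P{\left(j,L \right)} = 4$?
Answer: $\frac{1058}{81} \approx 13.062$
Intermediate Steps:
$G{\left(E,y \right)} = -8 + y$
$t{\left(Z \right)} = 13 - Z$ ($t{\left(Z \right)} = 5 - \left(-8 + Z\right) = 13 - Z$)
$C = - \frac{28}{9}$ ($C = -3 + \frac{1}{3 \left(1 - 4\right)} = -3 + \frac{1}{3 \left(-3\right)} = -3 + \frac{1}{3} \left(- \frac{1}{3}\right) = -3 - \frac{1}{9} = - \frac{28}{9} \approx -3.1111$)
$t{\left(-1 \right)} \left(A + C\right)^{2} + c{\left(2 \right)} = \left(13 - -1\right) \left(4 - \frac{28}{9}\right)^{2} + 2 = \left(13 + 1\right) \left(\frac{8}{9}\right)^{2} + 2 = 14 \cdot \frac{64}{81} + 2 = \frac{896}{81} + 2 = \frac{1058}{81}$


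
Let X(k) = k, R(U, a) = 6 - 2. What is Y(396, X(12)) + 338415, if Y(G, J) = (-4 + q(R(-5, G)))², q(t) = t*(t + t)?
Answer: 339199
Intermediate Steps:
R(U, a) = 4
q(t) = 2*t² (q(t) = t*(2*t) = 2*t²)
Y(G, J) = 784 (Y(G, J) = (-4 + 2*4²)² = (-4 + 2*16)² = (-4 + 32)² = 28² = 784)
Y(396, X(12)) + 338415 = 784 + 338415 = 339199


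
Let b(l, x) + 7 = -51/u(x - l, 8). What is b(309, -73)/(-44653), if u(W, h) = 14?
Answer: 149/625142 ≈ 0.00023835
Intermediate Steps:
b(l, x) = -149/14 (b(l, x) = -7 - 51/14 = -149/14)
b(309, -73)/(-44653) = -149/14/(-44653) = -149/14*(-1/44653) = 149/625142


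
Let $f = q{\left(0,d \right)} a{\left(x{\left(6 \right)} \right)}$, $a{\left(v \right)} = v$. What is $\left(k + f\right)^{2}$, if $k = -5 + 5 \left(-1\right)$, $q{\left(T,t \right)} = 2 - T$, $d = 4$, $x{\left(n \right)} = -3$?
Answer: $256$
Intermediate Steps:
$k = -10$ ($k = -5 - 5 = -10$)
$f = -6$ ($f = \left(2 - 0\right) \left(-3\right) = \left(2 + 0\right) \left(-3\right) = 2 \left(-3\right) = -6$)
$\left(k + f\right)^{2} = \left(-10 - 6\right)^{2} = \left(-16\right)^{2} = 256$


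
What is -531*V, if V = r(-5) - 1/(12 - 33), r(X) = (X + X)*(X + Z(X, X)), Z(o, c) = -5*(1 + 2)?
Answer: -743577/7 ≈ -1.0623e+5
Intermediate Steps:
Z(o, c) = -15 (Z(o, c) = -5*3 = -15)
r(X) = 2*X*(-15 + X) (r(X) = (X + X)*(X - 15) = (2*X)*(-15 + X) = 2*X*(-15 + X))
V = 4201/21 (V = 2*(-5)*(-15 - 5) - 1/(12 - 33) = 2*(-5)*(-20) - 1/(-21) = 200 - 1*(-1/21) = 200 + 1/21 = 4201/21 ≈ 200.05)
-531*V = -531*4201/21 = -743577/7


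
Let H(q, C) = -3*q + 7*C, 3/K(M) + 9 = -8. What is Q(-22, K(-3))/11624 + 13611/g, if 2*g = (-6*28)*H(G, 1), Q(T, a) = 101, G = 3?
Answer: 824121/10171 ≈ 81.026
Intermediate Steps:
K(M) = -3/17 (K(M) = 3/(-9 - 8) = 3/(-17) = 3*(-1/17) = -3/17)
g = 168 (g = ((-6*28)*(-3*3 + 7*1))/2 = (-168*(-9 + 7))/2 = (-168*(-2))/2 = (1/2)*336 = 168)
Q(-22, K(-3))/11624 + 13611/g = 101/11624 + 13611/168 = 101*(1/11624) + 13611*(1/168) = 101/11624 + 4537/56 = 824121/10171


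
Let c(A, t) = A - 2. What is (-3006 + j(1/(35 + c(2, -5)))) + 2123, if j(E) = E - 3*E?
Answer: -30907/35 ≈ -883.06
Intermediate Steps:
c(A, t) = -2 + A
j(E) = -2*E
(-3006 + j(1/(35 + c(2, -5)))) + 2123 = (-3006 - 2/(35 + (-2 + 2))) + 2123 = (-3006 - 2/(35 + 0)) + 2123 = (-3006 - 2/35) + 2123 = -105212/35 + 2123 = -30907/35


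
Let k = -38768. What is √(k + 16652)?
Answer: 2*I*√5529 ≈ 148.71*I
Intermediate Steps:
√(k + 16652) = √(-38768 + 16652) = √(-22116) = 2*I*√5529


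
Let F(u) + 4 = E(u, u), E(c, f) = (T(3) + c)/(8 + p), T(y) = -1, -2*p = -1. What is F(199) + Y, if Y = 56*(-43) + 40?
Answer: -39928/17 ≈ -2348.7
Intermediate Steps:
p = ½ (p = -½*(-1) = ½ ≈ 0.50000)
Y = -2368 (Y = -2408 + 40 = -2368)
E(c, f) = -2/17 + 2*c/17 (E(c, f) = (-1 + c)/(8 + ½) = (-1 + c)/(17/2) = (-1 + c)*(2/17) = -2/17 + 2*c/17)
F(u) = -70/17 + 2*u/17 (F(u) = -4 + (-2/17 + 2*u/17) = -70/17 + 2*u/17)
F(199) + Y = (-70/17 + (2/17)*199) - 2368 = (-70/17 + 398/17) - 2368 = 328/17 - 2368 = -39928/17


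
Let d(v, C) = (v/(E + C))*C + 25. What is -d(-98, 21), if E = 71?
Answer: -121/46 ≈ -2.6304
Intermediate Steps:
d(v, C) = 25 + C*v/(71 + C) (d(v, C) = (v/(71 + C))*C + 25 = C*v/(71 + C) + 25 = 25 + C*v/(71 + C))
-d(-98, 21) = -(1775 + 25*21 + 21*(-98))/(71 + 21) = -(1775 + 525 - 2058)/92 = -242/92 = -1*121/46 = -121/46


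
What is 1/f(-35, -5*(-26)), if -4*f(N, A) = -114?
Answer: 2/57 ≈ 0.035088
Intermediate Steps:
f(N, A) = 57/2 (f(N, A) = -¼*(-114) = 57/2)
1/f(-35, -5*(-26)) = 1/(57/2) = 2/57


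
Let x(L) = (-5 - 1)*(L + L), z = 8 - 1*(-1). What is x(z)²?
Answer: 11664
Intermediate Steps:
z = 9 (z = 8 + 1 = 9)
x(L) = -12*L
x(z)² = (-12*9)² = (-108)² = 11664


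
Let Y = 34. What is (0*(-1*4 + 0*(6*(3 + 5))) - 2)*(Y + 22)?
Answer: -112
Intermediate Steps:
(0*(-1*4 + 0*(6*(3 + 5))) - 2)*(Y + 22) = (0*(-1*4 + 0*(6*(3 + 5))) - 2)*(34 + 22) = (0*(-4 + 0*(6*8)) - 2)*56 = (0*(-4 + 0*48) - 2)*56 = (0*(-4 + 0) - 2)*56 = (0*(-4) - 2)*56 = (0 - 2)*56 = -2*56 = -112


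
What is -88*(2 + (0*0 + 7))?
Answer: -792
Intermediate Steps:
-88*(2 + (0*0 + 7)) = -88*(2 + (0 + 7)) = -88*(2 + 7) = -88*9 = -792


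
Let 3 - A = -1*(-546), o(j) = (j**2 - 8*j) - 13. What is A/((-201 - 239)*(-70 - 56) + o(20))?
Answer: -543/55667 ≈ -0.0097544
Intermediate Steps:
o(j) = -13 + j**2 - 8*j
A = -543 (A = 3 - (-1)*(-546) = 3 - 1*546 = 3 - 546 = -543)
A/((-201 - 239)*(-70 - 56) + o(20)) = -543/((-201 - 239)*(-70 - 56) + (-13 + 20**2 - 8*20)) = -543/(-440*(-126) + (-13 + 400 - 160)) = -543/(55440 + 227) = -543/55667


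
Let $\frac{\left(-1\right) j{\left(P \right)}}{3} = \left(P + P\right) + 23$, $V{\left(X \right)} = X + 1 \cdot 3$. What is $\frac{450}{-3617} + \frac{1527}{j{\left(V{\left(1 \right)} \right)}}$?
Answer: $- \frac{1855003}{112127} \approx -16.544$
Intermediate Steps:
$V{\left(X \right)} = 3 + X$ ($V{\left(X \right)} = X + 3 = 3 + X$)
$j{\left(P \right)} = -69 - 6 P$ ($j{\left(P \right)} = - 3 \left(\left(P + P\right) + 23\right) = - 3 \left(2 P + 23\right) = - 3 \left(23 + 2 P\right) = -69 - 6 P$)
$\frac{450}{-3617} + \frac{1527}{j{\left(V{\left(1 \right)} \right)}} = \frac{450}{-3617} + \frac{1527}{-69 - 6 \left(3 + 1\right)} = 450 \left(- \frac{1}{3617}\right) + \frac{1527}{-69 - 24} = - \frac{450}{3617} + \frac{1527}{-69 - 24} = - \frac{450}{3617} + \frac{1527}{-93} = - \frac{450}{3617} + 1527 \left(- \frac{1}{93}\right) = - \frac{450}{3617} - \frac{509}{31} = - \frac{1855003}{112127}$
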